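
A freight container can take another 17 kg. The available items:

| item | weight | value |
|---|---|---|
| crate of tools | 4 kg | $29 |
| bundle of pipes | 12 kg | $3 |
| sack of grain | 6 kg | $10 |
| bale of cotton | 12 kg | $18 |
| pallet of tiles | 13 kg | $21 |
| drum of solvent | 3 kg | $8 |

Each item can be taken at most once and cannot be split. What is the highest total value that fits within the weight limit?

This is a 0/1 knapsack; check combinations near the capacity.
- crate of tools+pallet of tiles: weight 4+13=17, value 29+21=50
- crate of tools+sack of grain+drum of solvent: weight 4+6+3=13, value 29+10+8=47
- crate of tools+bale of cotton: weight 4+12=16, value 29+18=47
- crate of tools+sack of grain: weight 4+6=10, value 29+10=39
Best: $50.

$50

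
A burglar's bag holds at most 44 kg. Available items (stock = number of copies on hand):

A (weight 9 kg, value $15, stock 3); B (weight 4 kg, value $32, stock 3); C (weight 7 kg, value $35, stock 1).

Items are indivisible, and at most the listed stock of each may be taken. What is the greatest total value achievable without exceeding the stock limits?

Best selections within weight 44 and stock limits:
- 2×A + 3×B + 1×C: weight 37, value 161
- 1×A + 3×B + 1×C: weight 28, value 146
- 3×A + 2×B + 1×C: weight 42, value 144
Best: $161.

$161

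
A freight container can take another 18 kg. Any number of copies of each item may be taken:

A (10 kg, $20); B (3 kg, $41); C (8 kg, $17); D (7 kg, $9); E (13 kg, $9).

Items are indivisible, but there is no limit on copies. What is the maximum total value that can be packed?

$246

Best value-per-unit is B at 41/3, and filling with it alone uses weight 6×3=18. No mix of the others beats 6×41 = 246.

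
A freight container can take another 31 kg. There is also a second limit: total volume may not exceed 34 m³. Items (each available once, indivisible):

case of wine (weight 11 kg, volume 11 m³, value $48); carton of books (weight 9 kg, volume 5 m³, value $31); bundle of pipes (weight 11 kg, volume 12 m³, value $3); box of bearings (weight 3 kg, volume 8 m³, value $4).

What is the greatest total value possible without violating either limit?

Feasible sets respecting both limits:
- case of wine+carton of books+box of bearings: weight 23, volume 24, value 83
- case of wine+carton of books+bundle of pipes: weight 31, volume 28, value 82
- case of wine+carton of books: weight 20, volume 16, value 79
Best: $83.

$83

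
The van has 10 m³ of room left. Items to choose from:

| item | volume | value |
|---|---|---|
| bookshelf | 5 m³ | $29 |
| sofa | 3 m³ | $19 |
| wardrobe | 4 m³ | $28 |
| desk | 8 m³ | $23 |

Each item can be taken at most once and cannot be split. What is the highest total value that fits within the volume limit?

Check high-value combinations within 10 m³:
- bookshelf+wardrobe: volume 5+4=9, value 29+28=57
- bookshelf+sofa: volume 5+3=8, value 29+19=48
- sofa+wardrobe: volume 3+4=7, value 19+28=47
- bookshelf: volume 5, value 29
Best: $57.

$57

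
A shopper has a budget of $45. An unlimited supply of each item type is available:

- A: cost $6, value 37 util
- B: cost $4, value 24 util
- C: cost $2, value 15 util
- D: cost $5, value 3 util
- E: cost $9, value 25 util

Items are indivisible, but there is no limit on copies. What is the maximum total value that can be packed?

330 util

Best value-per-unit is C at 15/2, and filling with it alone uses cost 22×2=44. No mix of the others beats 22×15 = 330.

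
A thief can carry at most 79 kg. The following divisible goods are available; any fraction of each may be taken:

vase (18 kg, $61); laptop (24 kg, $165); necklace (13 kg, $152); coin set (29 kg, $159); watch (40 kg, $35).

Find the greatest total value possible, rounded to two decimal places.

520.06

Take in order of value per unit:
- necklace (152/13 per unit): all 13 → value 152, running total 152.00
- laptop (165/24 per unit): all 24 → value 165, running total 317.00
- coin set (159/29 per unit): all 29 → value 159, running total 476.00
- vase (61/18 per unit): 13 of 18 → value 13×61/18 = 44.0556, running total 520.06
Total 520.06.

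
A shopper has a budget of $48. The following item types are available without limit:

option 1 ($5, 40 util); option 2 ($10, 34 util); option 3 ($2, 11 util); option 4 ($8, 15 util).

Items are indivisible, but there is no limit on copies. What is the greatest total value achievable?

Best value-per-unit is option 1 at 40/5; filling with it alone gives 9×40 = 360.
Optimal mix: 9×option 1 + 1×option 3 → cost 47, value 371.

371 util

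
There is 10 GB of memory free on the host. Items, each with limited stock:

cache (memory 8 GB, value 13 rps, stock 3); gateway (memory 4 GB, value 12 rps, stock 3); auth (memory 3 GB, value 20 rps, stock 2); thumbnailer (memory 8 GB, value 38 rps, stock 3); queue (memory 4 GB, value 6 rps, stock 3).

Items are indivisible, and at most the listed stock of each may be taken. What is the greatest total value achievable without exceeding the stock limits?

52 rps

Best selections within memory 10 and stock limits:
- 1×gateway + 2×auth: memory 10, value 52
- 2×auth + 1×queue: memory 10, value 46
Best: 52 rps.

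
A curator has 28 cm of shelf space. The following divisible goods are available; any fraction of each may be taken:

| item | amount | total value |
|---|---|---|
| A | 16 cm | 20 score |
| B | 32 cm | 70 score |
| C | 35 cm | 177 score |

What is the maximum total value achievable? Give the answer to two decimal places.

Take in order of value per unit:
- C (177/35 per unit): 28 of 35 → value 28×177/35 = 141.6000, running total 141.60
Total 141.60.

141.60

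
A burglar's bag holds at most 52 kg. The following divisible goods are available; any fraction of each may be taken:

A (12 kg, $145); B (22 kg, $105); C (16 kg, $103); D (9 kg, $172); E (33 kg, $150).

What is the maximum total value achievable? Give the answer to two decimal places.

491.59

Take in order of value per unit:
- D (172/9 per unit): all 9 → value 172, running total 172.00
- A (145/12 per unit): all 12 → value 145, running total 317.00
- C (103/16 per unit): all 16 → value 103, running total 420.00
- B (105/22 per unit): 15 of 22 → value 15×105/22 = 71.5909, running total 491.59
Total 491.59.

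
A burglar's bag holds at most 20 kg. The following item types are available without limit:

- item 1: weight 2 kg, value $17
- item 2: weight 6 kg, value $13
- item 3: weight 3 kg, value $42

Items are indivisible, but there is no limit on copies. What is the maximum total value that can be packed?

Best value-per-unit is item 3 at 42/3; filling with it alone gives 6×42 = 252.
Optimal mix: 1×item 1 + 6×item 3 → weight 20, value 269.

$269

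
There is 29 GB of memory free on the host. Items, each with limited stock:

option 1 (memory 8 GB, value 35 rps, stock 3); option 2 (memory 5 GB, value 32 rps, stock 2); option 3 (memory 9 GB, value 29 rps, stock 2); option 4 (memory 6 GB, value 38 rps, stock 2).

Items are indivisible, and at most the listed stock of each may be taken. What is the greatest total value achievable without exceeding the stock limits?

146 rps

Top feasible selections:
- 2×option 1 + 2×option 4: memory 28, value 146
- 1×option 1 + 1×option 2 + 2×option 4: memory 25, value 143
- 2×option 2 + 2×option 4: memory 22, value 140
- 2×option 1 + 1×option 2 + 1×option 4: memory 27, value 140
Best: 146 rps.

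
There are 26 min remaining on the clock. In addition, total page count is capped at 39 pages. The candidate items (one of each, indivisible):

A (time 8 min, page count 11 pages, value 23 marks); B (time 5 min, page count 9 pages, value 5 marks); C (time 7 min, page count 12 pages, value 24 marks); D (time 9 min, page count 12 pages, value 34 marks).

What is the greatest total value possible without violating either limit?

Feasible sets respecting both limits:
- A+C+D: time 24, page count 35, value 81
- B+C+D: time 21, page count 33, value 63
- A+B+D: time 22, page count 32, value 62
Best: 81 marks.

81 marks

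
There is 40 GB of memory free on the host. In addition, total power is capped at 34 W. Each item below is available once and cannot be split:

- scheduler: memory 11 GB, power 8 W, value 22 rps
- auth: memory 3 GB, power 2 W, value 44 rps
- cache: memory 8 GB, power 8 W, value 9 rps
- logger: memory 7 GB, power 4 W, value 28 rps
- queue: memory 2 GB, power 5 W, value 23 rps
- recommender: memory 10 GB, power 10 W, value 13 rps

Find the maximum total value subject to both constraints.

Feasible sets respecting both limits:
- scheduler+auth+logger+queue+recommender: memory 33, power 29, value 130
- scheduler+auth+cache+logger+queue: memory 31, power 27, value 126
- scheduler+auth+logger+queue: memory 23, power 19, value 117
- auth+cache+logger+queue+recommender: memory 30, power 29, value 117
Best: 130 rps.

130 rps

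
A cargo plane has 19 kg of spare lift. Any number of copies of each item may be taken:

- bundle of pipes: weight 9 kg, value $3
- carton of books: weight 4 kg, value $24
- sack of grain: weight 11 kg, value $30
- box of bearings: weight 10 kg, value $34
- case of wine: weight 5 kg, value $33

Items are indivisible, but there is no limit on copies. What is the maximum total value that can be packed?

Best value-per-unit is case of wine at 33/5; filling with it alone gives 3×33 = 99.
Optimal mix: 1×carton of books + 3×case of wine → weight 19, value 123.

$123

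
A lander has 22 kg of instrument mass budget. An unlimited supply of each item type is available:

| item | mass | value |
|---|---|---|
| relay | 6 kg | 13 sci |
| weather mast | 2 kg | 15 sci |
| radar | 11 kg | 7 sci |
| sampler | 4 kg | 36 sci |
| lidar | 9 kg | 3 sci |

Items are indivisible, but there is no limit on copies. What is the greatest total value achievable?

195 sci

Best value-per-unit is sampler at 36/4; filling with it alone gives 5×36 = 180.
Optimal mix: 1×weather mast + 5×sampler → mass 22, value 195.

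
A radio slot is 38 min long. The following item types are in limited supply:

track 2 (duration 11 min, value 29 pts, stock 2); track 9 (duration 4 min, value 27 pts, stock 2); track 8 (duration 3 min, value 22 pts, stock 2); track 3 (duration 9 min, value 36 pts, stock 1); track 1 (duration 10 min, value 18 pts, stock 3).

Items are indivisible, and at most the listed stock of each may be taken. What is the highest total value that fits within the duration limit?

163 pts

Top feasible selections:
- 1×track 2 + 2×track 9 + 2×track 8 + 1×track 3: duration 34, value 163
- 2×track 2 + 2×track 9 + 2×track 8: duration 36, value 156
- 2×track 9 + 2×track 8 + 1×track 3 + 1×track 1: duration 33, value 152
Best: 163 pts.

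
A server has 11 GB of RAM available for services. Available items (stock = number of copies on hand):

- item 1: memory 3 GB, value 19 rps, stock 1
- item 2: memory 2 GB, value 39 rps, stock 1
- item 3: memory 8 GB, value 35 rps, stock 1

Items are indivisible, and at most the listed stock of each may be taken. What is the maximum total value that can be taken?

Best selections within memory 11 and stock limits:
- 1×item 2 + 1×item 3: memory 10, value 74
- 1×item 1 + 1×item 2: memory 5, value 58
- 1×item 1 + 1×item 3: memory 11, value 54
- 1×item 2: memory 2, value 39
Best: 74 rps.

74 rps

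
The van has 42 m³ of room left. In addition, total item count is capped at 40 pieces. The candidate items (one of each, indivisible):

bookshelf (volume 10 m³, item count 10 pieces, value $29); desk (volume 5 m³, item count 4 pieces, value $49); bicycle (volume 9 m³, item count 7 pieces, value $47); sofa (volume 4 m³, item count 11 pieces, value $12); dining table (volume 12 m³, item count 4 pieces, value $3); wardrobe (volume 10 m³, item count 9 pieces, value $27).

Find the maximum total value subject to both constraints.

$152

Feasible sets respecting both limits:
- bookshelf+desk+bicycle+wardrobe: volume 34, item count 30, value 152
- bookshelf+desk+bicycle+sofa+dining table: volume 40, item count 36, value 140
- desk+bicycle+sofa+dining table+wardrobe: volume 40, item count 35, value 138
Best: $152.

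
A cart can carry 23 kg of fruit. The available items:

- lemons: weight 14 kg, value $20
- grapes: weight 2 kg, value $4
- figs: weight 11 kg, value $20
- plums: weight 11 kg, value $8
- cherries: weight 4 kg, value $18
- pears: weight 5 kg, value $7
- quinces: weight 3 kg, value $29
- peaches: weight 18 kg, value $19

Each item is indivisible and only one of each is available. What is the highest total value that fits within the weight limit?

This is a 0/1 knapsack; check combinations near the capacity.
- figs+cherries+pears+quinces: weight 11+4+5+3=23, value 20+18+7+29=74
- grapes+figs+cherries+quinces: weight 2+11+4+3=20, value 4+20+18+29=71
- lemons+grapes+cherries+quinces: weight 14+2+4+3=23, value 20+4+18+29=71
- figs+cherries+quinces: weight 11+4+3=18, value 20+18+29=67
Best: $74.

$74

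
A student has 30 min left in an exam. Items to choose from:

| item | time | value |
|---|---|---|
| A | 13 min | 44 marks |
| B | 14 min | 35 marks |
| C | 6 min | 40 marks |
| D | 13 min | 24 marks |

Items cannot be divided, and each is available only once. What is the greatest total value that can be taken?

Check high-value combinations within 30 min:
- A+C: time 13+6=19, value 44+40=84
- A+B: time 13+14=27, value 44+35=79
- B+C: time 14+6=20, value 35+40=75
- A+D: time 13+13=26, value 44+24=68
- C+D: time 6+13=19, value 40+24=64
Best: 84 marks.

84 marks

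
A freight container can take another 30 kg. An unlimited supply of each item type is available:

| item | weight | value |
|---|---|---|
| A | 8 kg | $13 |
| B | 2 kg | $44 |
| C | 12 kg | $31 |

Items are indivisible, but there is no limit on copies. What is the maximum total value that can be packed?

Best value-per-unit is B at 44/2, and filling with it alone uses weight 15×2=30. No mix of the others beats 15×44 = 660.

$660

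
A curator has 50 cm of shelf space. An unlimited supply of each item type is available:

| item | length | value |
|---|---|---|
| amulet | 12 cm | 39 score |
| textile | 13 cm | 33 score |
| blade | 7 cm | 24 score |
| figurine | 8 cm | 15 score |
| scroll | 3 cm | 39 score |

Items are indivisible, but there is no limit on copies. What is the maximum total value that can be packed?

624 score

Best value-per-unit is scroll at 39/3, and filling with it alone uses length 16×3=48. No mix of the others beats 16×39 = 624.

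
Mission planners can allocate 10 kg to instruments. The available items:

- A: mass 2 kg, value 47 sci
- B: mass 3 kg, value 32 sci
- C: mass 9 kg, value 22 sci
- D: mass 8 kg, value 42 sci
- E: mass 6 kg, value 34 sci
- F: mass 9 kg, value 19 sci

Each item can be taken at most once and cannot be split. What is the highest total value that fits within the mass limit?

89 sci

Check high-value combinations within 10 kg:
- A+D: mass 2+8=10, value 47+42=89
- A+E: mass 2+6=8, value 47+34=81
- A+B: mass 2+3=5, value 47+32=79
Best: 89 sci.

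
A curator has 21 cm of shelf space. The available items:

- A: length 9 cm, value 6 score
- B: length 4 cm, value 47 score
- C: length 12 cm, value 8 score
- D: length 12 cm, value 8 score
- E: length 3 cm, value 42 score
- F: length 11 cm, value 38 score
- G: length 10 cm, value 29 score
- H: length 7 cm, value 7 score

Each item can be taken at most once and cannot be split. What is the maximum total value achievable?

127 score

This is a 0/1 knapsack; check combinations near the capacity.
- B+E+F: length 4+3+11=18, value 47+42+38=127
- B+E+G: length 4+3+10=17, value 47+42+29=118
- B+C+E: length 4+12+3=19, value 47+8+42=97
- B+D+E: length 4+12+3=19, value 47+8+42=97
- B+E+H: length 4+3+7=14, value 47+42+7=96
Best: 127 score.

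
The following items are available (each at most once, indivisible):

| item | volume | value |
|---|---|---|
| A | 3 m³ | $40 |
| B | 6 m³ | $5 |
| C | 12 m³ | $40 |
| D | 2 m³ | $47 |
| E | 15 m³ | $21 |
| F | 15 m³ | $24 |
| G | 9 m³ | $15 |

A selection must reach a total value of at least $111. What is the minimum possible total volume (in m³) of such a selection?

Subsets with value ≥ 111, sorted by total volume:
- A+C+D: volume 17, value 127
- A+D+F: volume 20, value 111
Minimum volume: 17 m³.

17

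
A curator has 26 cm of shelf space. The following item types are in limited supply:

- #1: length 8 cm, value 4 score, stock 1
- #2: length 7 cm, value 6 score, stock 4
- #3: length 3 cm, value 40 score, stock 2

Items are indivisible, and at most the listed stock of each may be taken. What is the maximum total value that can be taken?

92 score

Top feasible selections:
- 2×#2 + 2×#3: length 20, value 92
- 1×#1 + 1×#2 + 2×#3: length 21, value 90
- 1×#2 + 2×#3: length 13, value 86
- 1×#1 + 2×#3: length 14, value 84
Best: 92 score.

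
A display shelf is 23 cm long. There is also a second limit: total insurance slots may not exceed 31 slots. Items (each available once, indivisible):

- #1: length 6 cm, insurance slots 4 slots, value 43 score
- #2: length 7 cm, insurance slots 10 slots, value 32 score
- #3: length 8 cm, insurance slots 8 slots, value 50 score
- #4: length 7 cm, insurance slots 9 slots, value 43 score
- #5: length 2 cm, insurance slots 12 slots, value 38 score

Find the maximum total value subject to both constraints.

136 score

Feasible sets respecting both limits:
- #1+#3+#4: length 21, insurance slots 21, value 136
- #1+#3+#5: length 16, insurance slots 24, value 131
- #3+#4+#5: length 17, insurance slots 29, value 131
Best: 136 score.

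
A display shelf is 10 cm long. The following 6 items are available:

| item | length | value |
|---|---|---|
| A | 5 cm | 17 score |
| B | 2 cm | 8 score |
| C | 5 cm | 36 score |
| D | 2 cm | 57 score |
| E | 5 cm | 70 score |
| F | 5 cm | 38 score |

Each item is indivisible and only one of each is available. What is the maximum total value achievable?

135 score

Check high-value combinations within 10 cm:
- B+D+E: length 2+2+5=9, value 8+57+70=135
- D+E: length 2+5=7, value 57+70=127
- E+F: length 5+5=10, value 70+38=108
- C+E: length 5+5=10, value 36+70=106
Best: 135 score.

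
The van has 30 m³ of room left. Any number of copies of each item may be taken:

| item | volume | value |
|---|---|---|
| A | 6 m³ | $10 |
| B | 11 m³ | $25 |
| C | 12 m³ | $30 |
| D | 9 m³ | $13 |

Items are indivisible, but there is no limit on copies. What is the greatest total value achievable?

$70

Best value-per-unit is C at 30/12; filling with it alone gives 2×30 = 60.
Optimal mix: 1×A + 2×C → volume 30, value 70.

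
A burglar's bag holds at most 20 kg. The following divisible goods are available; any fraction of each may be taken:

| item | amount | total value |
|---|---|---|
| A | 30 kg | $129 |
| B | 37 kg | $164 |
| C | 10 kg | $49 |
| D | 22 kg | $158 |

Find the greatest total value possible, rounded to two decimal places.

143.64

Take in order of value per unit:
- D (158/22 per unit): 20 of 22 → value 20×158/22 = 143.6364, running total 143.64
Total 143.64.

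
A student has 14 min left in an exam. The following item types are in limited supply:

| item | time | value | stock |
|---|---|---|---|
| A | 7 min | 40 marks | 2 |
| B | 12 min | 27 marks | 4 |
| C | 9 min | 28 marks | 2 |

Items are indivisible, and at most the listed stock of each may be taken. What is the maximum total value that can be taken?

Best selections within time 14 and stock limits:
- 2×A: time 14, value 80
- 1×A: time 7, value 40
Best: 80 marks.

80 marks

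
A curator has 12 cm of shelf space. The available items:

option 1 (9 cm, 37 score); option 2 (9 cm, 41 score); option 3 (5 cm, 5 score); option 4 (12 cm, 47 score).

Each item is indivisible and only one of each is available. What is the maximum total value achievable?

47 score

Check high-value combinations within 12 cm:
- option 4: length 12, value 47
- option 2: length 9, value 41
- option 1: length 9, value 37
- option 3: length 5, value 5
Best: 47 score.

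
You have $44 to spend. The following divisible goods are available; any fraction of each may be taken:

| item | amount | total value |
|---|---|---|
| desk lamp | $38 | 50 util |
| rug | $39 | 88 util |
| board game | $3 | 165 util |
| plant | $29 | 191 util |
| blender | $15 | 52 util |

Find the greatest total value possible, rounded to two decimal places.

Take in order of value per unit:
- board game (165/3 per unit): all 3 → value 165, running total 165.00
- plant (191/29 per unit): all 29 → value 191, running total 356.00
- blender (52/15 per unit): 12 of 15 → value 12×52/15 = 41.6000, running total 397.60
Total 397.60.

397.60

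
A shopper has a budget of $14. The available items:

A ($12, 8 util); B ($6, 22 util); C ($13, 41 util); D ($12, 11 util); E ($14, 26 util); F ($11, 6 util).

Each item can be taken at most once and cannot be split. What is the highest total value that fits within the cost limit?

41 util

Check high-value combinations within $14:
- C: cost 13, value 41
- E: cost 14, value 26
- B: cost 6, value 22
- D: cost 12, value 11
- A: cost 12, value 8
Best: 41 util.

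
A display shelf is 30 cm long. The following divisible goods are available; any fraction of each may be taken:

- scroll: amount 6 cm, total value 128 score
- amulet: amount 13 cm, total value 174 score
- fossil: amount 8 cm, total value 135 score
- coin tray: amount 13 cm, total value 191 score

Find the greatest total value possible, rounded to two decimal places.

Take in order of value per unit:
- scroll (128/6 per unit): all 6 → value 128, running total 128.00
- fossil (135/8 per unit): all 8 → value 135, running total 263.00
- coin tray (191/13 per unit): all 13 → value 191, running total 454.00
- amulet (174/13 per unit): 3 of 13 → value 3×174/13 = 40.1538, running total 494.15
Total 494.15.

494.15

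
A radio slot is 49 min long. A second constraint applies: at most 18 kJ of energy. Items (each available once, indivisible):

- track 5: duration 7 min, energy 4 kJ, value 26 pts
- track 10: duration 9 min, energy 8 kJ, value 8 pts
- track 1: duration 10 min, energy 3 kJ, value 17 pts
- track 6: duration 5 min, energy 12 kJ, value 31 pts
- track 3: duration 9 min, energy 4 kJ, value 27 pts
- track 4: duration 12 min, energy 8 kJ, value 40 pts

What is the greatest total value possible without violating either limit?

Feasible sets respecting both limits:
- track 5+track 3+track 4: duration 28, energy 16, value 93
- track 1+track 3+track 4: duration 31, energy 15, value 84
- track 5+track 1+track 4: duration 29, energy 15, value 83
Best: 93 pts.

93 pts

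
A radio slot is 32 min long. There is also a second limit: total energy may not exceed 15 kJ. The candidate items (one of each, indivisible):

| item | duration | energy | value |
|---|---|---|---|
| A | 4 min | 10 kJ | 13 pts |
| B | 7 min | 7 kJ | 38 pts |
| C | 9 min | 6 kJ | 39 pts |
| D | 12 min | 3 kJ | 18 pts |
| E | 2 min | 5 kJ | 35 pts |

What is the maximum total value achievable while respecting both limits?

Feasible sets respecting both limits:
- C+D+E: duration 23, energy 14, value 92
- B+D+E: duration 21, energy 15, value 91
- B+C: duration 16, energy 13, value 77
- C+E: duration 11, energy 11, value 74
Best: 92 pts.

92 pts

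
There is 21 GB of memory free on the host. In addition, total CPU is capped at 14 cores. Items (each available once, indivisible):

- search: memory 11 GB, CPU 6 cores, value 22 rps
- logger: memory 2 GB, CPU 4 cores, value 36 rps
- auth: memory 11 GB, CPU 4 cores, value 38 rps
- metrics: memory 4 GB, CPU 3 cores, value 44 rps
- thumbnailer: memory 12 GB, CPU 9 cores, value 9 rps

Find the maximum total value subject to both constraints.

118 rps

Feasible sets respecting both limits:
- logger+auth+metrics: memory 17, CPU 11, value 118
- search+logger+metrics: memory 17, CPU 13, value 102
- auth+metrics: memory 15, CPU 7, value 82
Best: 118 rps.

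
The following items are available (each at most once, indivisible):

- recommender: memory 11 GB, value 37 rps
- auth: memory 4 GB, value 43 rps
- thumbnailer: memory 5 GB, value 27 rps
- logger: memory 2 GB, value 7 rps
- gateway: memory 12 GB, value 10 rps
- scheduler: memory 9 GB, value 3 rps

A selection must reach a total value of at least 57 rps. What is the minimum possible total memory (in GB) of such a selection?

Subsets with value ≥ 57, sorted by total memory:
- auth+thumbnailer: memory 9, value 70
- auth+thumbnailer+logger: memory 11, value 77
- recommender+auth: memory 15, value 80
Minimum memory: 9 GB.

9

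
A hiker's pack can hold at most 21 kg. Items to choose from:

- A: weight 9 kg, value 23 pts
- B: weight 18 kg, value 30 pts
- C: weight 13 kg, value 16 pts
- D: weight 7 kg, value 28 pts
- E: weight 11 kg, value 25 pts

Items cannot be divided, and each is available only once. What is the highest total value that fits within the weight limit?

This is a 0/1 knapsack; check combinations near the capacity.
- D+E: weight 7+11=18, value 28+25=53
- A+D: weight 9+7=16, value 23+28=51
- A+E: weight 9+11=20, value 23+25=48
- C+D: weight 13+7=20, value 16+28=44
- B: weight 18, value 30
Best: 53 pts.

53 pts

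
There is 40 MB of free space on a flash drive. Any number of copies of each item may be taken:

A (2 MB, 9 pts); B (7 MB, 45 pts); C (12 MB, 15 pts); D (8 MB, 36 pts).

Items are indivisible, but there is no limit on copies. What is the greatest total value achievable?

243 pts

Best value-per-unit is B at 45/7; filling with it alone gives 5×45 = 225.
Optimal mix: 2×A + 5×B → size 39, value 243.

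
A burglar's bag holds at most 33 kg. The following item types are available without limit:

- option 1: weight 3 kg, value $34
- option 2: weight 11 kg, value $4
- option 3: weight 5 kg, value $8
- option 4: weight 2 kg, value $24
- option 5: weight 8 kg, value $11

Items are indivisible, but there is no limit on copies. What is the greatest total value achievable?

Best value-per-unit is option 4 at 24/2; filling with it alone gives 16×24 = 384.
Optimal mix: 1×option 1 + 15×option 4 → weight 33, value 394.

$394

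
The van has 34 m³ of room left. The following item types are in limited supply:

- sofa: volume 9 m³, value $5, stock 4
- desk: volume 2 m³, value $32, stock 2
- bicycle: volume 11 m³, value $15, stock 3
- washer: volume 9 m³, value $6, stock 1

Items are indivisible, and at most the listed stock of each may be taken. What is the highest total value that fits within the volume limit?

Top feasible selections:
- 2×desk + 2×bicycle: volume 26, value 94
- 1×sofa + 2×desk + 1×bicycle + 1×washer: volume 33, value 90
- 2×sofa + 2×desk + 1×bicycle: volume 33, value 89
- 2×desk + 1×bicycle + 1×washer: volume 24, value 85
Best: $94.

$94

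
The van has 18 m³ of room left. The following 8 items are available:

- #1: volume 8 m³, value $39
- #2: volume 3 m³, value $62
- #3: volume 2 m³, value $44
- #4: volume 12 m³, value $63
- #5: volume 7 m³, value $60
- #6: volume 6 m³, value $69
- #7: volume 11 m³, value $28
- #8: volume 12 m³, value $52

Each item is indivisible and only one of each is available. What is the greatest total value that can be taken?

Check high-value combinations within 18 m³:
- #2+#3+#5+#6: volume 3+2+7+6=18, value 62+44+60+69=235
- #2+#5+#6: volume 3+7+6=16, value 62+60+69=191
- #2+#3+#6: volume 3+2+6=11, value 62+44+69=175
Best: $235.

$235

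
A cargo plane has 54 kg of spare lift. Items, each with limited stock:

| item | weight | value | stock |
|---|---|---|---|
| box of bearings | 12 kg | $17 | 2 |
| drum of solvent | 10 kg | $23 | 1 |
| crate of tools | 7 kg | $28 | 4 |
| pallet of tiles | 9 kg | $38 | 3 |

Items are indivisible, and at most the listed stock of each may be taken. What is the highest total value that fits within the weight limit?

Top feasible selections:
- 3×crate of tools + 3×pallet of tiles: weight 48, value 198
- 1×drum of solvent + 2×crate of tools + 3×pallet of tiles: weight 51, value 193
Best: $198.

$198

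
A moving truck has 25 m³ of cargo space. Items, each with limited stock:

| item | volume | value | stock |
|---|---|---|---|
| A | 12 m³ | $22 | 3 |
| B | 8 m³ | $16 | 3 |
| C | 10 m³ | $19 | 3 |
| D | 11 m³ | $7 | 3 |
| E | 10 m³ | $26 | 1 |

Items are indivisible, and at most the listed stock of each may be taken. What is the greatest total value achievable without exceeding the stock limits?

$48

Top feasible selections:
- 1×A + 1×E: volume 22, value 48
- 3×B: volume 24, value 48
Best: $48.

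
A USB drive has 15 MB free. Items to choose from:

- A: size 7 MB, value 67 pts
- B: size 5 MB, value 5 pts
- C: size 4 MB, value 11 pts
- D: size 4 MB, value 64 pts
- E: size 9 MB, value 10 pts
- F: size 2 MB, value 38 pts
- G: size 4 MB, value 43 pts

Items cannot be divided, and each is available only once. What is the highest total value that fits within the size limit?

Check high-value combinations within 15 MB:
- A+D+G: size 7+4+4=15, value 67+64+43=174
- A+D+F: size 7+4+2=13, value 67+64+38=169
- C+D+F+G: size 4+4+2+4=14, value 11+64+38+43=156
- B+D+F+G: size 5+4+2+4=15, value 5+64+38+43=150
- A+F+G: size 7+2+4=13, value 67+38+43=148
Best: 174 pts.

174 pts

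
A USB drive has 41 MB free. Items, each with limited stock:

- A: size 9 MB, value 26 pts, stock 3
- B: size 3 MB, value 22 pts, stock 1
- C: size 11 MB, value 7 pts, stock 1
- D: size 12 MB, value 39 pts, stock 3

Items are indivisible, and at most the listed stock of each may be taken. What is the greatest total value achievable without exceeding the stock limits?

139 pts

Best selections within size 41 and stock limits:
- 1×B + 3×D: size 39, value 139
- 1×A + 1×B + 2×D: size 36, value 126
- 3×D: size 36, value 117
- 3×A + 1×D: size 39, value 117
Best: 139 pts.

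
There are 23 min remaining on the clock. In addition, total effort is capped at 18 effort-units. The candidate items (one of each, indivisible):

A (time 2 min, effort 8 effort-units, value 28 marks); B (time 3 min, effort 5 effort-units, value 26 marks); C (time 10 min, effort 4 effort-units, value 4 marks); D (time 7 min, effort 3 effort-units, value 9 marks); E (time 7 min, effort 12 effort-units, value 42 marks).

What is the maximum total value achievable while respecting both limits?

Feasible sets respecting both limits:
- B+E: time 10, effort 17, value 68
- A+B+D: time 12, effort 16, value 63
- A+B+C: time 15, effort 17, value 58
Best: 68 marks.

68 marks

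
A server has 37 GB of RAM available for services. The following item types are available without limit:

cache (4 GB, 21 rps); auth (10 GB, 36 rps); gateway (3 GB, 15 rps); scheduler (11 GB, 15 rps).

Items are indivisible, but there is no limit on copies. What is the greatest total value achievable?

192 rps

Best value-per-unit is cache at 21/4; filling with it alone gives 9×21 = 189.
Optimal mix: 7×cache + 3×gateway → memory 37, value 192.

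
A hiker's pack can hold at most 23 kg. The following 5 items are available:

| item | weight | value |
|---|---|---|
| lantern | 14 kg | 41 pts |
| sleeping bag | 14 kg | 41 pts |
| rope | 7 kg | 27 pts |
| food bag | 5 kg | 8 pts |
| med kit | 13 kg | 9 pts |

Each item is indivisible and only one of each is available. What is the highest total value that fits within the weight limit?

68 pts

Check high-value combinations within 23 kg:
- lantern+rope: weight 14+7=21, value 41+27=68
- sleeping bag+rope: weight 14+7=21, value 41+27=68
- lantern+food bag: weight 14+5=19, value 41+8=49
- sleeping bag+food bag: weight 14+5=19, value 41+8=49
Best: 68 pts.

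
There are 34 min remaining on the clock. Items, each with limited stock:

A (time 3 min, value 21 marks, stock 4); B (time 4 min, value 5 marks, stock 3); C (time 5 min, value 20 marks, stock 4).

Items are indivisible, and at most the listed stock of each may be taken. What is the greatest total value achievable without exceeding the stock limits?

Best selections within time 34 and stock limits:
- 4×A + 4×C: time 32, value 164
- 4×A + 1×B + 3×C: time 31, value 149
- 3×A + 1×B + 4×C: time 33, value 148
- 4×A + 3×C: time 27, value 144
Best: 164 marks.

164 marks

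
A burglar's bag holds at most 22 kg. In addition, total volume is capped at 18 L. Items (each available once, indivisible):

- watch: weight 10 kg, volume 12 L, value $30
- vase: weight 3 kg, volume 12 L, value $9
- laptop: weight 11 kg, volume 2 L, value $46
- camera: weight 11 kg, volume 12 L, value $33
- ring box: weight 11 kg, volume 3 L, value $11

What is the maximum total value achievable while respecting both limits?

$79

Feasible sets respecting both limits:
- laptop+camera: weight 22, volume 14, value 79
- watch+laptop: weight 21, volume 14, value 76
- laptop+ring box: weight 22, volume 5, value 57
- vase+laptop: weight 14, volume 14, value 55
Best: $79.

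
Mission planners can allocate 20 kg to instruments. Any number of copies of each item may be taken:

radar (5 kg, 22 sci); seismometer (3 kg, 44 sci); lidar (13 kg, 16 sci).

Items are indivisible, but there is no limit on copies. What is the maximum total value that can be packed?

Best value-per-unit is seismometer at 44/3, and filling with it alone uses mass 6×3=18. No mix of the others beats 6×44 = 264.

264 sci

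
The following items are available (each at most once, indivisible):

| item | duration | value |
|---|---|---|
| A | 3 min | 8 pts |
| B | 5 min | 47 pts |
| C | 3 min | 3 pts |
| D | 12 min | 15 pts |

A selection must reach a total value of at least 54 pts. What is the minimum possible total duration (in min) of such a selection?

8

Subsets with value ≥ 54, sorted by total duration:
- A+B: duration 8, value 55
- A+B+C: duration 11, value 58
- B+D: duration 17, value 62
Minimum duration: 8 min.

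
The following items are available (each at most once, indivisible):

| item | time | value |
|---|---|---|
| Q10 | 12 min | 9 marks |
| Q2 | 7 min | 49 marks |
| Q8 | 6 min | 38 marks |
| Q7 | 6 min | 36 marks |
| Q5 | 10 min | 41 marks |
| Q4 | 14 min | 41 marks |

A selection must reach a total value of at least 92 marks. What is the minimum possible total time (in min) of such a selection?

Subsets with value ≥ 92, sorted by total time:
- Q2+Q8+Q7: time 19, value 123
- Q8+Q7+Q5: time 22, value 115
Minimum time: 19 min.

19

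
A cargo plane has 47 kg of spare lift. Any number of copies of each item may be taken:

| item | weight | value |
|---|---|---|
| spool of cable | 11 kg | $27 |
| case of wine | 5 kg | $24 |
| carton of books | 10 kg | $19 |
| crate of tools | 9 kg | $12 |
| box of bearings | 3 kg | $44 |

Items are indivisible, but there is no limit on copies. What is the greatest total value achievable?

$660

Best value-per-unit is box of bearings at 44/3, and filling with it alone uses weight 15×3=45. No mix of the others beats 15×44 = 660.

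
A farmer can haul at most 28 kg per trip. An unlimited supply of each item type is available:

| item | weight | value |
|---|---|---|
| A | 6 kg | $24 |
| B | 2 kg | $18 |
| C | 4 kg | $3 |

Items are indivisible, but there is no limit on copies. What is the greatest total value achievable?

Best value-per-unit is B at 18/2, and filling with it alone uses weight 14×2=28. No mix of the others beats 14×18 = 252.

$252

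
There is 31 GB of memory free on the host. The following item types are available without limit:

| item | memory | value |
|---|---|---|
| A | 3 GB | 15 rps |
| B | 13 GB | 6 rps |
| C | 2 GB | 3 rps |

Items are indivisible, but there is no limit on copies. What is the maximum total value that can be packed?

150 rps

Best value-per-unit is A at 15/3, and filling with it alone uses memory 10×3=30. No mix of the others beats 10×15 = 150.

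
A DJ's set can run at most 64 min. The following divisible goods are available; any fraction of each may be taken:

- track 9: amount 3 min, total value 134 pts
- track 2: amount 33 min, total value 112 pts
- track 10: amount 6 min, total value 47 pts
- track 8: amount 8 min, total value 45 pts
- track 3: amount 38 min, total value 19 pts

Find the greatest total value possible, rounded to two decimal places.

345.00

Take in order of value per unit:
- track 9 (134/3 per unit): all 3 → value 134, running total 134.00
- track 10 (47/6 per unit): all 6 → value 47, running total 181.00
- track 8 (45/8 per unit): all 8 → value 45, running total 226.00
- track 2 (112/33 per unit): all 33 → value 112, running total 338.00
- track 3 (19/38 per unit): 14 of 38 → value 14×19/38 = 7.0000, running total 345.00
Total 345.00.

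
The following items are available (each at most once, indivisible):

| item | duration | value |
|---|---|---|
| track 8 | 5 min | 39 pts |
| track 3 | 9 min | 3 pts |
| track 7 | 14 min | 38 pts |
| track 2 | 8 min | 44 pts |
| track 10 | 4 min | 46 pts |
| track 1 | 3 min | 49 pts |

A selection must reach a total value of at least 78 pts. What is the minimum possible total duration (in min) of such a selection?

Subsets with value ≥ 78, sorted by total duration:
- track 10+track 1: duration 7, value 95
- track 8+track 1: duration 8, value 88
- track 8+track 10: duration 9, value 85
- track 2+track 1: duration 11, value 93
Minimum duration: 7 min.

7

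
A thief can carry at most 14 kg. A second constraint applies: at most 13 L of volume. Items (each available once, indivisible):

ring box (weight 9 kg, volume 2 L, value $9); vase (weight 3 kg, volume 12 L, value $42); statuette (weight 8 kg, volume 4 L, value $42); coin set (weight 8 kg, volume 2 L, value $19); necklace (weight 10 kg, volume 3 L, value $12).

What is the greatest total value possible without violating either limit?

Feasible sets respecting both limits:
- vase: weight 3, volume 12, value 42
- statuette: weight 8, volume 4, value 42
- coin set: weight 8, volume 2, value 19
- necklace: weight 10, volume 3, value 12
Best: $42.

$42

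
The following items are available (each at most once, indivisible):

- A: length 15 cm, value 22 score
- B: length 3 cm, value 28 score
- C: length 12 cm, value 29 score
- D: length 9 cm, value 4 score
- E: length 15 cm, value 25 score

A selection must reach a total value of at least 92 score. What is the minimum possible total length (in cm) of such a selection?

Subsets with value ≥ 92, sorted by total length:
- A+B+C+E: length 45, value 104
- A+B+C+D+E: length 54, value 108
Minimum length: 45 cm.

45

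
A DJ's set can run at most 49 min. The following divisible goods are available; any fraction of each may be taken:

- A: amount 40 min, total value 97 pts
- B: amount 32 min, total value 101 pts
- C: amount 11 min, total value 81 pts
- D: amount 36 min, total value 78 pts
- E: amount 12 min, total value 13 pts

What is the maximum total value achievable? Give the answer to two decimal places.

196.55

Take in order of value per unit:
- C (81/11 per unit): all 11 → value 81, running total 81.00
- B (101/32 per unit): all 32 → value 101, running total 182.00
- A (97/40 per unit): 6 of 40 → value 6×97/40 = 14.5500, running total 196.55
Total 196.55.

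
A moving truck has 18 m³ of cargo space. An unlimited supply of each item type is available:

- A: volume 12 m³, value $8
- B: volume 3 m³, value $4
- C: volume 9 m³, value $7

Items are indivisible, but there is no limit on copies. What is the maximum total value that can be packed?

Best value-per-unit is B at 4/3, and filling with it alone uses volume 6×3=18. No mix of the others beats 6×4 = 24.

$24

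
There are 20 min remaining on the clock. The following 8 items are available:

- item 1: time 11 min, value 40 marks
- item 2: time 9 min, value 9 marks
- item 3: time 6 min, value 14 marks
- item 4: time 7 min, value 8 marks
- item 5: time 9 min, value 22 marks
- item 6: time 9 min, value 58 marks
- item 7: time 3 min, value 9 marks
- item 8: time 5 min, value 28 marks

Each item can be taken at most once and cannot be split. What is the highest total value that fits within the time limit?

This is a 0/1 knapsack; check combinations near the capacity.
- item 3+item 6+item 8: time 6+9+5=20, value 14+58+28=100
- item 1+item 6: time 11+9=20, value 40+58=98
- item 6+item 7+item 8: time 9+3+5=17, value 58+9+28=95
Best: 100 marks.

100 marks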